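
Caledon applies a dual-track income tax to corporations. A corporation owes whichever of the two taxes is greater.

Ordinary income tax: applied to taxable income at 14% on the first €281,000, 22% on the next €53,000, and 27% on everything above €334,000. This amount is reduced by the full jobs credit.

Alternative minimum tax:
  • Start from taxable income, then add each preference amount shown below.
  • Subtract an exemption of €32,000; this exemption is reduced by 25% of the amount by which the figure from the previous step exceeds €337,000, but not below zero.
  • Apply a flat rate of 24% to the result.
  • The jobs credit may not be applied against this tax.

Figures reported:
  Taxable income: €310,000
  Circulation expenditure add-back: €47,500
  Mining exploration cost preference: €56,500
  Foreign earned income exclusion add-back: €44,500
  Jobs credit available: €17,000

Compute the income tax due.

€109,650

Ordinary income tax:
  €281,000 × 14% = €39,340
  €29,000 × 22% = €6,380
  → €45,720
  Less jobs credit €17,000 → €28,720

Alternative minimum tax:
  Adjusted income: €310,000 + €47,500 + €56,500 + €44,500 = €458,500
  Exemption: €32,000 − 25% × (€458,500 − €337,000) = €32,000 − €30,375 = €1,625
  Base: €458,500 − €1,625 = €456,875
  €456,875 × 24% = €109,650

€109,650 > €28,720, so the alternative minimum tax is the binding amount.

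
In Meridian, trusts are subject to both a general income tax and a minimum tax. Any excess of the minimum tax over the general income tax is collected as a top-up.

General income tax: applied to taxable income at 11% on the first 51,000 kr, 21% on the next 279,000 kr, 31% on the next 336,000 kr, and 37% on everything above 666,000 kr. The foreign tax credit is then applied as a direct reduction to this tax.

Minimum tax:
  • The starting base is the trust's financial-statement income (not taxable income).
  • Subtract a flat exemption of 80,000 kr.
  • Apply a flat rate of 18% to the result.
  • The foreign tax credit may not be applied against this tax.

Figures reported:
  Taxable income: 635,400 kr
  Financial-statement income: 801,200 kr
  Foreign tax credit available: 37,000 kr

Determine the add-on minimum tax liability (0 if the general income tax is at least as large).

7,942 kr

General income tax:
  51,000 kr × 11% = 5,610 kr
  279,000 kr × 21% = 58,590 kr
  305,400 kr × 31% = 94,674 kr
  → 158,874 kr
  Less foreign tax credit 37,000 kr → 121,874 kr

Minimum tax:
  Base (financial-statement income): 801,200 kr
  Less exemption 80,000 kr → base 721,200 kr
  721,200 kr × 18% = 129,816 kr

Excess of minimum tax over general income tax: 129,816 kr − 121,874 kr = 7,942 kr.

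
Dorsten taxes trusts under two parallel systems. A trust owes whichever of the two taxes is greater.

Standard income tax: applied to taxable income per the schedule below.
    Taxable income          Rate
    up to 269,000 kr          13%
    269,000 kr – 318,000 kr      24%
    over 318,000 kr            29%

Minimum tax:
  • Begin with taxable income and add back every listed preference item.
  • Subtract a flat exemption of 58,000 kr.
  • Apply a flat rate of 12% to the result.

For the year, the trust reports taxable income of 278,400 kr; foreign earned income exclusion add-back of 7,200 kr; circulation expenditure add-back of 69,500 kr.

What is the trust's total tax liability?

37,226 kr

Standard income tax:
  269,000 kr × 13% = 34,970 kr
  9,400 kr × 24% = 2,256 kr
  → 37,226 kr

Minimum tax:
  Adjusted income: 278,400 kr + 7,200 kr + 69,500 kr = 355,100 kr
  Less exemption 58,000 kr → base 297,100 kr
  297,100 kr × 12% = 35,652 kr

37,226 kr > 35,652 kr, so the standard income tax governs.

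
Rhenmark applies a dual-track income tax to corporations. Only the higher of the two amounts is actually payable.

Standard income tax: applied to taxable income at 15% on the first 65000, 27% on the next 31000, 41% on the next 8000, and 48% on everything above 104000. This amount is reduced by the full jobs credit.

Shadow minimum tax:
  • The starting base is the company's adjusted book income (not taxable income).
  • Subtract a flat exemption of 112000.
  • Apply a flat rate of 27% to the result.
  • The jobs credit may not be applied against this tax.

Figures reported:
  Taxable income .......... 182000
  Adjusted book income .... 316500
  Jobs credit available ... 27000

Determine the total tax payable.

Standard income tax:
  65000 × 15% = 9750
  31000 × 27% = 8370
  8000 × 41% = 3280
  78000 × 48% = 37440
  → 58840
  Less jobs credit 27000 → 31840

Shadow minimum tax:
  Base (adjusted book income): 316500
  Less exemption 112000 → base 204500
  204500 × 27% = 55215

55215 > 31840, so the shadow minimum tax is the binding amount.

55215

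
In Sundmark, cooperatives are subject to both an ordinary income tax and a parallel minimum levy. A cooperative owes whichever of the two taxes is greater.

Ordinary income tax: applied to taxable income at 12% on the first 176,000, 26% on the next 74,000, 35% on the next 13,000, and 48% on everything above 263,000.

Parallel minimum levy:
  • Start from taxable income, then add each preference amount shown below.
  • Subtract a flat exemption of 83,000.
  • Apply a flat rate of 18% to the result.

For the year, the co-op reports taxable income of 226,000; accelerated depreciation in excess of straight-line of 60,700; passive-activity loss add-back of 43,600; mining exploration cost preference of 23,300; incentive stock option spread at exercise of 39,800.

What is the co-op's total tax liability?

Parallel minimum levy:
  Adjusted income: 226,000 + 60,700 + 43,600 + 23,300 + 39,800 = 393,400
  Less exemption 83,000 → base 310,400
  310,400 × 18% = 55,872

Ordinary income tax:
  176,000 × 12% = 21,120
  50,000 × 26% = 13,000
  → 34,120

55,872 > 34,120, so the parallel minimum levy is the binding amount.

55,872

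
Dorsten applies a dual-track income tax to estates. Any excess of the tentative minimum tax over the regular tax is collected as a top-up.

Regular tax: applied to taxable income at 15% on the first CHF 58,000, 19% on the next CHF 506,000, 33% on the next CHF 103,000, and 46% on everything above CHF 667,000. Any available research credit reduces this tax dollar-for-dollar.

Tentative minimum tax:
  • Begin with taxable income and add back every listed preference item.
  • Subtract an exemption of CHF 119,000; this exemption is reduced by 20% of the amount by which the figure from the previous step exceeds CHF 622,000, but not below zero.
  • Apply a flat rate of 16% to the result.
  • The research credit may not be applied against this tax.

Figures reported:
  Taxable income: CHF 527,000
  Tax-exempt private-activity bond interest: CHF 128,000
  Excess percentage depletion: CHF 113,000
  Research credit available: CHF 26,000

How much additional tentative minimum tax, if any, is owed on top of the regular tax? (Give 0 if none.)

Regular tax:
  CHF 58,000 × 15% = CHF 8,700
  CHF 469,000 × 19% = CHF 89,110
  → CHF 97,810
  Less research credit CHF 26,000 → CHF 71,810

Tentative minimum tax:
  Adjusted income: CHF 527,000 + CHF 128,000 + CHF 113,000 = CHF 768,000
  Exemption: CHF 119,000 − 20% × (CHF 768,000 − CHF 622,000) = CHF 119,000 − CHF 29,200 = CHF 89,800
  Base: CHF 768,000 − CHF 89,800 = CHF 678,200
  CHF 678,200 × 16% = CHF 108,512

Excess of tentative minimum tax over regular tax: CHF 108,512 − CHF 71,810 = CHF 36,702.

CHF 36,702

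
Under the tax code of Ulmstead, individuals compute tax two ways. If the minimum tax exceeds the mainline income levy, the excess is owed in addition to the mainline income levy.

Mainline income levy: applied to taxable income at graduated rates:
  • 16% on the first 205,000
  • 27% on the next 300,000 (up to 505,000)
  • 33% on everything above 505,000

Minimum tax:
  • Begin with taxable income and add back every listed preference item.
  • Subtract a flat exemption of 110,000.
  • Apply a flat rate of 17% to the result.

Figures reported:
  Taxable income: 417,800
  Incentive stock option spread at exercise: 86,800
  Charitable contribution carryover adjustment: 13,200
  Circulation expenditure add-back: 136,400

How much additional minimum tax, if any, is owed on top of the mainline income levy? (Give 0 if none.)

2,258

Mainline income levy:
  205,000 × 16% = 32,800
  212,800 × 27% = 57,456
  → 90,256

Minimum tax:
  Adjusted income: 417,800 + 86,800 + 13,200 + 136,400 = 654,200
  Less exemption 110,000 → base 544,200
  544,200 × 17% = 92,514

Excess of minimum tax over mainline income levy: 92,514 − 90,256 = 2,258.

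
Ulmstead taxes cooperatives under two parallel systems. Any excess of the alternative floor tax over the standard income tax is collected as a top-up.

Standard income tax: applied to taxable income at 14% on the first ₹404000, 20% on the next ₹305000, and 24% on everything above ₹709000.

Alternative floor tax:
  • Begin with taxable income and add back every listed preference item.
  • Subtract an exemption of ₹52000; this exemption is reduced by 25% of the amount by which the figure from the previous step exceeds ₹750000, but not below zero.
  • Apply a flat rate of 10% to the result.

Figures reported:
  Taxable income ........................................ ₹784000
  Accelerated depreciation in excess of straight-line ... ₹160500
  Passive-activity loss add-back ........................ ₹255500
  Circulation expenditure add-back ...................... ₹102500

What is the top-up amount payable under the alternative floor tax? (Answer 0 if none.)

₹0

Alternative floor tax:
  Adjusted income: ₹784000 + ₹160500 + ₹255500 + ₹102500 = ₹1302500
  Exemption: 25% × (₹1302500 − ₹750000) = ₹138125 ≥ ₹52000, so the exemption is fully phased out
  Base: ₹1302500 − ₹0 = ₹1302500
  ₹1302500 × 10% = ₹130250

Standard income tax:
  ₹404000 × 14% = ₹56560
  ₹305000 × 20% = ₹61000
  ₹75000 × 24% = ₹18000
  → ₹135560

₹130250 ≤ ₹135560, so no add-on is due.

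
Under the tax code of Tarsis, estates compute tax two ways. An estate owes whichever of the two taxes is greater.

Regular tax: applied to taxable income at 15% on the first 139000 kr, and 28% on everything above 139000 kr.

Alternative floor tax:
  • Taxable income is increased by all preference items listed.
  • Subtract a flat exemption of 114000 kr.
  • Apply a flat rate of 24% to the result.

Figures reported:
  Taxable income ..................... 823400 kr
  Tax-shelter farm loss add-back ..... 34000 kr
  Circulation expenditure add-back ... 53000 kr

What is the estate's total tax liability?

212482 kr

Alternative floor tax:
  Adjusted income: 823400 kr + 34000 kr + 53000 kr = 910400 kr
  Less exemption 114000 kr → base 796400 kr
  796400 kr × 24% = 191136 kr

Regular tax:
  139000 kr × 15% = 20850 kr
  684400 kr × 28% = 191632 kr
  → 212482 kr

212482 kr > 191136 kr, so the regular tax governs.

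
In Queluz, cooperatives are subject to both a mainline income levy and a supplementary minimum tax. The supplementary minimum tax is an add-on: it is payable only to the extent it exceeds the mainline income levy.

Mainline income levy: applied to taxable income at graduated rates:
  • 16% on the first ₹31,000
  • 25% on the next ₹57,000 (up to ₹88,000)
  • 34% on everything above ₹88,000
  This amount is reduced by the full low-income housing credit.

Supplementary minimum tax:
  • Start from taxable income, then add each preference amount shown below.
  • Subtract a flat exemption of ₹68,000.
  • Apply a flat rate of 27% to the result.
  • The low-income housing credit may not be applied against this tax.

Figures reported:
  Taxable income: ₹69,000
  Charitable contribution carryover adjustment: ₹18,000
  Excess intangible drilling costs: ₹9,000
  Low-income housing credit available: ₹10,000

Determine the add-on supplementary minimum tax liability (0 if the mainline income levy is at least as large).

Supplementary minimum tax:
  Adjusted income: ₹69,000 + ₹18,000 + ₹9,000 = ₹96,000
  Less exemption ₹68,000 → base ₹28,000
  ₹28,000 × 27% = ₹7,560

Mainline income levy:
  ₹31,000 × 16% = ₹4,960
  ₹38,000 × 25% = ₹9,500
  → ₹14,460
  Less low-income housing credit ₹10,000 → ₹4,460

Excess of supplementary minimum tax over mainline income levy: ₹7,560 − ₹4,460 = ₹3,100.

₹3,100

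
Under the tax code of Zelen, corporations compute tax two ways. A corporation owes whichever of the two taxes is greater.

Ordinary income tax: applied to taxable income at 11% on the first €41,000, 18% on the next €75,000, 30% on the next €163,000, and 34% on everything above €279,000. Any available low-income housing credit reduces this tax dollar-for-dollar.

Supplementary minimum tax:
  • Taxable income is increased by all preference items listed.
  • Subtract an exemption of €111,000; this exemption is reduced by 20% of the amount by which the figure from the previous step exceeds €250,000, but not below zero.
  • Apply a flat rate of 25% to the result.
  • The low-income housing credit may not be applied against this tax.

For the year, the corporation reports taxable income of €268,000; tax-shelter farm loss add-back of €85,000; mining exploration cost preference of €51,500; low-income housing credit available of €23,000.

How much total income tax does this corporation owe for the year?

Supplementary minimum tax:
  Adjusted income: €268,000 + €85,000 + €51,500 = €404,500
  Exemption: €111,000 − 20% × (€404,500 − €250,000) = €111,000 − €30,900 = €80,100
  Base: €404,500 − €80,100 = €324,400
  €324,400 × 25% = €81,100

Ordinary income tax:
  €41,000 × 11% = €4,510
  €75,000 × 18% = €13,500
  €152,000 × 30% = €45,600
  → €63,610
  Less low-income housing credit €23,000 → €40,610

€81,100 > €40,610, so the supplementary minimum tax is the binding amount.

€81,100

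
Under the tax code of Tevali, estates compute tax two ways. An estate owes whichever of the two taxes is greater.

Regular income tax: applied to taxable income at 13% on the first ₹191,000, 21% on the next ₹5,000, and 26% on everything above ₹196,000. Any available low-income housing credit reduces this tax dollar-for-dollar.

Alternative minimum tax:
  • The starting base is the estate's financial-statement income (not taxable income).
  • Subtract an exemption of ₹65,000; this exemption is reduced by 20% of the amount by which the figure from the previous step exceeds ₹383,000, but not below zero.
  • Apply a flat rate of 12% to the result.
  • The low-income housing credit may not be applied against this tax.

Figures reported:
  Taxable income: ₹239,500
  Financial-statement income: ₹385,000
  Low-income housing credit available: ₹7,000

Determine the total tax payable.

₹38,448

Alternative minimum tax:
  Base (financial-statement income): ₹385,000
  Exemption: ₹65,000 − 20% × (₹385,000 − ₹383,000) = ₹65,000 − ₹400 = ₹64,600
  Base: ₹385,000 − ₹64,600 = ₹320,400
  ₹320,400 × 12% = ₹38,448

Regular income tax:
  ₹191,000 × 13% = ₹24,830
  ₹5,000 × 21% = ₹1,050
  ₹43,500 × 26% = ₹11,310
  → ₹37,190
  Less low-income housing credit ₹7,000 → ₹30,190

₹38,448 > ₹30,190, so the alternative minimum tax is the binding amount.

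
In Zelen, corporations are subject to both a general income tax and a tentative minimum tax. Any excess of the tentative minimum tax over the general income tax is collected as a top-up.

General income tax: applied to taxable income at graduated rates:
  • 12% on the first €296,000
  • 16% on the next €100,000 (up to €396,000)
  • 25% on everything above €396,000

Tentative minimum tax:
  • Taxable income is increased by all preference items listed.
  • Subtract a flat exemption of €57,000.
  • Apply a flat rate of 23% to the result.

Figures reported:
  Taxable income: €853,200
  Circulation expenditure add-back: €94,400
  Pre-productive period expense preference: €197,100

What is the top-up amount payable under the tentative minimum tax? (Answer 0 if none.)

General income tax:
  €296,000 × 12% = €35,520
  €100,000 × 16% = €16,000
  €457,200 × 25% = €114,300
  → €165,820

Tentative minimum tax:
  Adjusted income: €853,200 + €94,400 + €197,100 = €1,144,700
  Less exemption €57,000 → base €1,087,700
  €1,087,700 × 23% = €250,171

Excess of tentative minimum tax over general income tax: €250,171 − €165,820 = €84,351.

€84,351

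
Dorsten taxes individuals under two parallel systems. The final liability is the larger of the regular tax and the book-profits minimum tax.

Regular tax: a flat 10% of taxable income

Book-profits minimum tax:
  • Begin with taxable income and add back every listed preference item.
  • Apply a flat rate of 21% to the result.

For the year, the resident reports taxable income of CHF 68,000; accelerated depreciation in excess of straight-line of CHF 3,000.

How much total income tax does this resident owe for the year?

CHF 14,910

Regular tax:
  CHF 68,000 × 10% = CHF 6,800

Book-profits minimum tax:
  Adjusted income: CHF 68,000 + CHF 3,000 = CHF 71,000
  CHF 71,000 × 21% = CHF 14,910

CHF 14,910 > CHF 6,800, so the book-profits minimum tax is the binding amount.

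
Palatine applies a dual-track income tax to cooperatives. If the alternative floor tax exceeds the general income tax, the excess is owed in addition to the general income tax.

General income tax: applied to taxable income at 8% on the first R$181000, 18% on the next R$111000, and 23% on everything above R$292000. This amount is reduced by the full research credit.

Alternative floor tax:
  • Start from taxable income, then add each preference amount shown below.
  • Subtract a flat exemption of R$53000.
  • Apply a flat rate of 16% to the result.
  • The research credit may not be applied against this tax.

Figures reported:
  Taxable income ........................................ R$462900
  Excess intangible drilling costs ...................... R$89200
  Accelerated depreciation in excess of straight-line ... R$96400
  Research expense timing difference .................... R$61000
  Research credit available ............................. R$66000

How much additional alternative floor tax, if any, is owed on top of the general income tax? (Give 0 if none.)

Alternative floor tax:
  Adjusted income: R$462900 + R$89200 + R$96400 + R$61000 = R$709500
  Less exemption R$53000 → base R$656500
  R$656500 × 16% = R$105040

General income tax:
  R$181000 × 8% = R$14480
  R$111000 × 18% = R$19980
  R$170900 × 23% = R$39307
  → R$73767
  Less research credit R$66000 → R$7767

Excess of alternative floor tax over general income tax: R$105040 − R$7767 = R$97273.

R$97273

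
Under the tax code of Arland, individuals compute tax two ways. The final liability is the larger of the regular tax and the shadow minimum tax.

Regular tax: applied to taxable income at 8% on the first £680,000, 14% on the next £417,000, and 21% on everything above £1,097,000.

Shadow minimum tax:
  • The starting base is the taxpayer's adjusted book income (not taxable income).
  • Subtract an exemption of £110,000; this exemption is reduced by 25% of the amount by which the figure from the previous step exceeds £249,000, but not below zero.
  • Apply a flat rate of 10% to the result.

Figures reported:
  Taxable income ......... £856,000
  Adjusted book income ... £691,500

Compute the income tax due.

Shadow minimum tax:
  Base (adjusted book income): £691,500
  Exemption: 25% × (£691,500 − £249,000) = £110,625 ≥ £110,000, so the exemption is fully phased out
  Base: £691,500 − £0 = £691,500
  £691,500 × 10% = £69,150

Regular tax:
  £680,000 × 8% = £54,400
  £176,000 × 14% = £24,640
  → £79,040

£79,040 > £69,150, so the regular tax governs.

£79,040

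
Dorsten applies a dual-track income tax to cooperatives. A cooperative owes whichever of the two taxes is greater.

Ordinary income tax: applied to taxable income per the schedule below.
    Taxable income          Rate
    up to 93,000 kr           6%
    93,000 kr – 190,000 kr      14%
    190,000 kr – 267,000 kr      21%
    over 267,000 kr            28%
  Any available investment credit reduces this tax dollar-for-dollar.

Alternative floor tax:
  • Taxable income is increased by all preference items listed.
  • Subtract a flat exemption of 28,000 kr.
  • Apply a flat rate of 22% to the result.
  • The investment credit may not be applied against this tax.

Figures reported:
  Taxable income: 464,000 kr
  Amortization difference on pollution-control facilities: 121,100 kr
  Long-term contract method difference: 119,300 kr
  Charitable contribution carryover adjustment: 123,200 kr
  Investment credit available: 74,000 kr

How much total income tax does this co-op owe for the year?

Ordinary income tax:
  93,000 kr × 6% = 5,580 kr
  97,000 kr × 14% = 13,580 kr
  77,000 kr × 21% = 16,170 kr
  197,000 kr × 28% = 55,160 kr
  → 90,490 kr
  Less investment credit 74,000 kr → 16,490 kr

Alternative floor tax:
  Adjusted income: 464,000 kr + 121,100 kr + 119,300 kr + 123,200 kr = 827,600 kr
  Less exemption 28,000 kr → base 799,600 kr
  799,600 kr × 22% = 175,912 kr

175,912 kr > 16,490 kr, so the alternative floor tax is the binding amount.

175,912 kr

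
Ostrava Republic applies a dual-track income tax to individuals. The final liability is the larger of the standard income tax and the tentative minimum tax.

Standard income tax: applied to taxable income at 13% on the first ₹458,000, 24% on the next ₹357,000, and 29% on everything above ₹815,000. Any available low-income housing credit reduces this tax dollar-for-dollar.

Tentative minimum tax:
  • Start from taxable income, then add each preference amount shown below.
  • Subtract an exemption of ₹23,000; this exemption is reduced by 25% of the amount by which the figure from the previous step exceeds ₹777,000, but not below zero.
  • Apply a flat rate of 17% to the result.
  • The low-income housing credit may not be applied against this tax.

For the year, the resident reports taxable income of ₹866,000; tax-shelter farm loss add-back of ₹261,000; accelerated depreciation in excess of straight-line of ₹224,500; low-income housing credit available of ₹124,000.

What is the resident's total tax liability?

₹229,755

Tentative minimum tax:
  Adjusted income: ₹866,000 + ₹261,000 + ₹224,500 = ₹1,351,500
  Exemption: 25% × (₹1,351,500 − ₹777,000) = ₹143,625 ≥ ₹23,000, so the exemption is fully phased out
  Base: ₹1,351,500 − ₹0 = ₹1,351,500
  ₹1,351,500 × 17% = ₹229,755

Standard income tax:
  ₹458,000 × 13% = ₹59,540
  ₹357,000 × 24% = ₹85,680
  ₹51,000 × 29% = ₹14,790
  → ₹160,010
  Less low-income housing credit ₹124,000 → ₹36,010

₹229,755 > ₹36,010, so the tentative minimum tax is the binding amount.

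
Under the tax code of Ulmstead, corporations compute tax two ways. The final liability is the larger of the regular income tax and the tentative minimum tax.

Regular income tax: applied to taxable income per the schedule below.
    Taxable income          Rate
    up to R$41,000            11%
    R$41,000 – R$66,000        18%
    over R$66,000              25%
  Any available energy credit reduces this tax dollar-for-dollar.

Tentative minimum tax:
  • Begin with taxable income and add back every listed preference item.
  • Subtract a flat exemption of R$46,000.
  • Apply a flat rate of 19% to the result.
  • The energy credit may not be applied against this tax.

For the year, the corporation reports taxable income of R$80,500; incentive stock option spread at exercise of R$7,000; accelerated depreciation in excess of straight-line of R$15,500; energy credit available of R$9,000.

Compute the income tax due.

R$10,830

Tentative minimum tax:
  Adjusted income: R$80,500 + R$7,000 + R$15,500 = R$103,000
  Less exemption R$46,000 → base R$57,000
  R$57,000 × 19% = R$10,830

Regular income tax:
  R$41,000 × 11% = R$4,510
  R$25,000 × 18% = R$4,500
  R$14,500 × 25% = R$3,625
  → R$12,635
  Less energy credit R$9,000 → R$3,635

R$10,830 > R$3,635, so the tentative minimum tax is the binding amount.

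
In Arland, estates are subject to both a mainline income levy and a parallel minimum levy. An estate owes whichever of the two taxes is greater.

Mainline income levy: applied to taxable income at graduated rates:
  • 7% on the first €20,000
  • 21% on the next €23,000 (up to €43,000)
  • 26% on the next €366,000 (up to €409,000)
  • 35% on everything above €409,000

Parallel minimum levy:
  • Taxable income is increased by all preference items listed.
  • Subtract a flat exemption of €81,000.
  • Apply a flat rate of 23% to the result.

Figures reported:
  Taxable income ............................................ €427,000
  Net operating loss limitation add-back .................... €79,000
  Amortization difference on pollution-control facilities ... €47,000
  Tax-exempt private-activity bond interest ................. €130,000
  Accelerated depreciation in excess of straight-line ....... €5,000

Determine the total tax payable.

€139,610

Mainline income levy:
  €20,000 × 7% = €1,400
  €23,000 × 21% = €4,830
  €366,000 × 26% = €95,160
  €18,000 × 35% = €6,300
  → €107,690

Parallel minimum levy:
  Adjusted income: €427,000 + €79,000 + €47,000 + €130,000 + €5,000 = €688,000
  Less exemption €81,000 → base €607,000
  €607,000 × 23% = €139,610

€139,610 > €107,690, so the parallel minimum levy is the binding amount.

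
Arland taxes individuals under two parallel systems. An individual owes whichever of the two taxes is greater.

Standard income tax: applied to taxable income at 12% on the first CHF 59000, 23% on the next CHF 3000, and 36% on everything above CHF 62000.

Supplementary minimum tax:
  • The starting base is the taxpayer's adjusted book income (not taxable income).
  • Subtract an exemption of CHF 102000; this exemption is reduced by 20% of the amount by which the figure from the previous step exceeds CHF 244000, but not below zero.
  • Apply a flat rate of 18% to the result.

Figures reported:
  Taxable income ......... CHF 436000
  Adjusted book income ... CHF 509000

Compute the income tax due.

CHF 142410

Standard income tax:
  CHF 59000 × 12% = CHF 7080
  CHF 3000 × 23% = CHF 690
  CHF 374000 × 36% = CHF 134640
  → CHF 142410

Supplementary minimum tax:
  Base (adjusted book income): CHF 509000
  Exemption: CHF 102000 − 20% × (CHF 509000 − CHF 244000) = CHF 102000 − CHF 53000 = CHF 49000
  Base: CHF 509000 − CHF 49000 = CHF 460000
  CHF 460000 × 18% = CHF 82800

CHF 142410 > CHF 82800, so the standard income tax governs.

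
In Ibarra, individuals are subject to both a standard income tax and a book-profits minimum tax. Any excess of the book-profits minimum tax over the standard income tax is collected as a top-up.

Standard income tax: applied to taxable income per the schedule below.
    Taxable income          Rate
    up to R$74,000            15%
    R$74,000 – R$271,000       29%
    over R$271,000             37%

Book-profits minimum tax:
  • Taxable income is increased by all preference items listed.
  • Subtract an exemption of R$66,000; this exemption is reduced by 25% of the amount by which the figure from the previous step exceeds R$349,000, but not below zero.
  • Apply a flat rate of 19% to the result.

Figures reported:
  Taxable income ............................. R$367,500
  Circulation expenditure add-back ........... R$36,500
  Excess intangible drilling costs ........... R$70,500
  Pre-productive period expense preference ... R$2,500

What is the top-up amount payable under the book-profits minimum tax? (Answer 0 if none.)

Book-profits minimum tax:
  Adjusted income: R$367,500 + R$36,500 + R$70,500 + R$2,500 = R$477,000
  Exemption: R$66,000 − 25% × (R$477,000 − R$349,000) = R$66,000 − R$32,000 = R$34,000
  Base: R$477,000 − R$34,000 = R$443,000
  R$443,000 × 19% = R$84,170

Standard income tax:
  R$74,000 × 15% = R$11,100
  R$197,000 × 29% = R$57,130
  R$96,500 × 37% = R$35,705
  → R$103,935

R$84,170 ≤ R$103,935, so no add-on is due.

R$0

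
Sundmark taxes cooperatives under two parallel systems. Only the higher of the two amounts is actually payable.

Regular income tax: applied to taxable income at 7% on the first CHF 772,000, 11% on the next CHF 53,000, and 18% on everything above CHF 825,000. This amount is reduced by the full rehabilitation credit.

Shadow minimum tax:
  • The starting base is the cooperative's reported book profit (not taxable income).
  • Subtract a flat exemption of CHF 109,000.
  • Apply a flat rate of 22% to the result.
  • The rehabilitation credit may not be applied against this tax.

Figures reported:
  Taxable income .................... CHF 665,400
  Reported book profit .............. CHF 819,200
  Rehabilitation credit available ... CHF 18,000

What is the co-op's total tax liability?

Regular income tax:
  CHF 665,400 × 7% = CHF 46,578
  Less rehabilitation credit CHF 18,000 → CHF 28,578

Shadow minimum tax:
  Base (reported book profit): CHF 819,200
  Less exemption CHF 109,000 → base CHF 710,200
  CHF 710,200 × 22% = CHF 156,244

CHF 156,244 > CHF 28,578, so the shadow minimum tax is the binding amount.

CHF 156,244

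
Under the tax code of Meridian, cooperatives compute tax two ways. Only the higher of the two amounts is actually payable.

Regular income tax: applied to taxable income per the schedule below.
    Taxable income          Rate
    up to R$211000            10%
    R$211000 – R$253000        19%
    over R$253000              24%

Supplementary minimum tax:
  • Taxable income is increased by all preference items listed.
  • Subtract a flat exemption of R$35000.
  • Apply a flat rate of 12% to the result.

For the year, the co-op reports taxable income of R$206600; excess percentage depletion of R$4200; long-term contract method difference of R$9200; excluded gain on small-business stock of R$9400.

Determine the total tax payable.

Regular income tax:
  R$206600 × 10% = R$20660

Supplementary minimum tax:
  Adjusted income: R$206600 + R$4200 + R$9200 + R$9400 = R$229400
  Less exemption R$35000 → base R$194400
  R$194400 × 12% = R$23328

R$23328 > R$20660, so the supplementary minimum tax is the binding amount.

R$23328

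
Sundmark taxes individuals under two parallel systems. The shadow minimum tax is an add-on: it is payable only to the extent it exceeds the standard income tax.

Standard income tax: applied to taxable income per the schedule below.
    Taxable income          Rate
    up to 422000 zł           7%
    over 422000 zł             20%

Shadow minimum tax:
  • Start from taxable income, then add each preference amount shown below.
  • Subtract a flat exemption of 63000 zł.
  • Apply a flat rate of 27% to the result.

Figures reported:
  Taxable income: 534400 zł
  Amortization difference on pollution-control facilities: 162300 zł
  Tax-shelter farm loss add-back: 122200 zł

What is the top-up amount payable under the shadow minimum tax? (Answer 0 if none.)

152073 zł

Standard income tax:
  422000 zł × 7% = 29540 zł
  112400 zł × 20% = 22480 zł
  → 52020 zł

Shadow minimum tax:
  Adjusted income: 534400 zł + 162300 zł + 122200 zł = 818900 zł
  Less exemption 63000 zł → base 755900 zł
  755900 zł × 27% = 204093 zł

Excess of shadow minimum tax over standard income tax: 204093 zł − 52020 zł = 152073 zł.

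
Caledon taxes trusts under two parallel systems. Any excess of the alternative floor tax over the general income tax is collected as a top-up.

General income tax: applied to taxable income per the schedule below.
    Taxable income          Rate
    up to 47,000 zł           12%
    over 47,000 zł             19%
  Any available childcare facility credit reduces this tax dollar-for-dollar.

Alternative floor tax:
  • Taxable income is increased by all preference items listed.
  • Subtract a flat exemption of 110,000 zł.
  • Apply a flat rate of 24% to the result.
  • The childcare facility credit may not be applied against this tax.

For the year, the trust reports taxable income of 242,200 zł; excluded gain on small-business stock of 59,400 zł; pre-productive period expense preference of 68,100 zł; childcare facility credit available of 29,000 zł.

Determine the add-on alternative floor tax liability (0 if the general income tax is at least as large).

48,600 zł

General income tax:
  47,000 zł × 12% = 5,640 zł
  195,200 zł × 19% = 37,088 zł
  → 42,728 zł
  Less childcare facility credit 29,000 zł → 13,728 zł

Alternative floor tax:
  Adjusted income: 242,200 zł + 59,400 zł + 68,100 zł = 369,700 zł
  Less exemption 110,000 zł → base 259,700 zł
  259,700 zł × 24% = 62,328 zł

Excess of alternative floor tax over general income tax: 62,328 zł − 13,728 zł = 48,600 zł.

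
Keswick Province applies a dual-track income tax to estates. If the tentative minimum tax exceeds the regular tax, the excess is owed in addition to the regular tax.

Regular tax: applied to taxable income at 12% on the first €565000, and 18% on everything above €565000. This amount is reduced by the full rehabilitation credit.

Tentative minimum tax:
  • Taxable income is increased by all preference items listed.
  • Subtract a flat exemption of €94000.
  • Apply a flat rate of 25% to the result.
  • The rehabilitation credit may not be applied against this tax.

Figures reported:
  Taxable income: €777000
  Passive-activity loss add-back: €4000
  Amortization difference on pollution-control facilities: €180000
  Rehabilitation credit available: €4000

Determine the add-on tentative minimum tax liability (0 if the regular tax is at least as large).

Regular tax:
  €565000 × 12% = €67800
  €212000 × 18% = €38160
  → €105960
  Less rehabilitation credit €4000 → €101960

Tentative minimum tax:
  Adjusted income: €777000 + €4000 + €180000 = €961000
  Less exemption €94000 → base €867000
  €867000 × 25% = €216750

Excess of tentative minimum tax over regular tax: €216750 − €101960 = €114790.

€114790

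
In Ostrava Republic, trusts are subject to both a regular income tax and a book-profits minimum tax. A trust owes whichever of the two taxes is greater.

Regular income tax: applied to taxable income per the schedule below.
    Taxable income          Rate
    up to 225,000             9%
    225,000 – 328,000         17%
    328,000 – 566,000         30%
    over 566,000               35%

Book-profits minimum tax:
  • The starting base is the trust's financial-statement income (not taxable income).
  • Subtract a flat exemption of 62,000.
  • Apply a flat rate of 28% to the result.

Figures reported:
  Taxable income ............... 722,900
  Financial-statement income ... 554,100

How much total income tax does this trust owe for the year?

Regular income tax:
  225,000 × 9% = 20,250
  103,000 × 17% = 17,510
  238,000 × 30% = 71,400
  156,900 × 35% = 54,915
  → 164,075

Book-profits minimum tax:
  Base (financial-statement income): 554,100
  Less exemption 62,000 → base 492,100
  492,100 × 28% = 137,788

164,075 > 137,788, so the regular income tax governs.

164,075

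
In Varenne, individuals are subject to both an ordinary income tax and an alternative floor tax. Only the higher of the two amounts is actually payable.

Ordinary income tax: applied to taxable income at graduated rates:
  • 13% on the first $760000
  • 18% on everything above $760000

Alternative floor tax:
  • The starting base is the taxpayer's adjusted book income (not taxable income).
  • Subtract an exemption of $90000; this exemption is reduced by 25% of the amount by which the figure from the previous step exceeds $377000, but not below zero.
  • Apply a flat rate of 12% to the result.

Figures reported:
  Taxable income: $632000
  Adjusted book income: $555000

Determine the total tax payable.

$82160

Ordinary income tax:
  $632000 × 13% = $82160

Alternative floor tax:
  Base (adjusted book income): $555000
  Exemption: $90000 − 25% × ($555000 − $377000) = $90000 − $44500 = $45500
  Base: $555000 − $45500 = $509500
  $509500 × 12% = $61140

$82160 > $61140, so the ordinary income tax governs.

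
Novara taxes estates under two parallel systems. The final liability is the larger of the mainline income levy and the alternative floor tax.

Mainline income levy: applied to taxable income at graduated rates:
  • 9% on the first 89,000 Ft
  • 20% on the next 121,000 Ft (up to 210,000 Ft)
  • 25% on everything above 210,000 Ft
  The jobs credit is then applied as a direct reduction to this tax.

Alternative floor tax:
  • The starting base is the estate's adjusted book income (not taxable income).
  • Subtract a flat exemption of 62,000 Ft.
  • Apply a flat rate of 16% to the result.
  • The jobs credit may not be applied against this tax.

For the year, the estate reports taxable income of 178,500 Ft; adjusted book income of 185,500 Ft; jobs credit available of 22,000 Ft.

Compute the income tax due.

Mainline income levy:
  89,000 Ft × 9% = 8,010 Ft
  89,500 Ft × 20% = 17,900 Ft
  → 25,910 Ft
  Less jobs credit 22,000 Ft → 3,910 Ft

Alternative floor tax:
  Base (adjusted book income): 185,500 Ft
  Less exemption 62,000 Ft → base 123,500 Ft
  123,500 Ft × 16% = 19,760 Ft

19,760 Ft > 3,910 Ft, so the alternative floor tax is the binding amount.

19,760 Ft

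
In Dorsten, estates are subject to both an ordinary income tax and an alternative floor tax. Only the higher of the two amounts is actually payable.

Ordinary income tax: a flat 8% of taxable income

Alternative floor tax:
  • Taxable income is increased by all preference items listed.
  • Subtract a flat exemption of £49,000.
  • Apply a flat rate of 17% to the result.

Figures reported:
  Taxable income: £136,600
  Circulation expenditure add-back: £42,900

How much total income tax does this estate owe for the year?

£22,185

Alternative floor tax:
  Adjusted income: £136,600 + £42,900 = £179,500
  Less exemption £49,000 → base £130,500
  £130,500 × 17% = £22,185

Ordinary income tax:
  £136,600 × 8% = £10,928

£22,185 > £10,928, so the alternative floor tax is the binding amount.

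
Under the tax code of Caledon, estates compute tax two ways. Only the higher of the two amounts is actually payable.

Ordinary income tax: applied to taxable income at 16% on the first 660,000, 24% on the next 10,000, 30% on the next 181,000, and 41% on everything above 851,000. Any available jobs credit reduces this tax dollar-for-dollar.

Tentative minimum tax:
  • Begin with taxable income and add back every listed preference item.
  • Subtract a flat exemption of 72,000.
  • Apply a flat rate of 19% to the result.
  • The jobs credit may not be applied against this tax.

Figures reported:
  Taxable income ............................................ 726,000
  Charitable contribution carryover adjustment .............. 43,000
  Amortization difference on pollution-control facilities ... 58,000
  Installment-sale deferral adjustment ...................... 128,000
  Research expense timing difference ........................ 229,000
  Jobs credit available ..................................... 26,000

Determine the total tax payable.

Ordinary income tax:
  660,000 × 16% = 105,600
  10,000 × 24% = 2,400
  56,000 × 30% = 16,800
  → 124,800
  Less jobs credit 26,000 → 98,800

Tentative minimum tax:
  Adjusted income: 726,000 + 43,000 + 58,000 + 128,000 + 229,000 = 1,184,000
  Less exemption 72,000 → base 1,112,000
  1,112,000 × 19% = 211,280

211,280 > 98,800, so the tentative minimum tax is the binding amount.

211,280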